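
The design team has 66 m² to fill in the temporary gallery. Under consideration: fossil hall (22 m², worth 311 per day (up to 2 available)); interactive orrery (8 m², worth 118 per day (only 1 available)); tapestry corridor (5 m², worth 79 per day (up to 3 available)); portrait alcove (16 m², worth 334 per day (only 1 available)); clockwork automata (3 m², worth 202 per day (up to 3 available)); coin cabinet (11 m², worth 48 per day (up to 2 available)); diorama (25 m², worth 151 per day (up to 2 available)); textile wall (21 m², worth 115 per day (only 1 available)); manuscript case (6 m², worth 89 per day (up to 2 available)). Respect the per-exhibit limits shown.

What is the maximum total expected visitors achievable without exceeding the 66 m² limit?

1537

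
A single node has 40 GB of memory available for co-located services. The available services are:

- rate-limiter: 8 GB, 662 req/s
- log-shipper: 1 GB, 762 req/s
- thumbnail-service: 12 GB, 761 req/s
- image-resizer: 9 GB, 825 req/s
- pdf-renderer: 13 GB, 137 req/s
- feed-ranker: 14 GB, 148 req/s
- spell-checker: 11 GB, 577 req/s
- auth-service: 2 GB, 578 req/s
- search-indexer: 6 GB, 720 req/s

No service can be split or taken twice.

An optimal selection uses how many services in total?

6

Best achievable throughput is 4308.
For example rate-limiter + log-shipper + thumbnail-service + image-resizer + auth-service + search-indexer achieves it, using 38 GB.
All optima have 6 services.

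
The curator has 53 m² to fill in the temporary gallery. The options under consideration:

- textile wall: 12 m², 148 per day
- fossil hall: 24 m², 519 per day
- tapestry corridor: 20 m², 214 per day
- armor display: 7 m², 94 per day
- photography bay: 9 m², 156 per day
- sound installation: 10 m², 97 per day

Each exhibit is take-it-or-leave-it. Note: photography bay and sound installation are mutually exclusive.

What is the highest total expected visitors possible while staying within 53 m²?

917

Density check — fossil hall 21.62, photography bay 17.33, armor display 13.43, textile wall 12.33 are the best per m².
The ratio ordering already packs tightly: textile wall + fossil hall + armor display + photography bay, 52 m², 917.
The spare 1 m² is too small for any remaining exhibit, and no feasible exchange beats 917.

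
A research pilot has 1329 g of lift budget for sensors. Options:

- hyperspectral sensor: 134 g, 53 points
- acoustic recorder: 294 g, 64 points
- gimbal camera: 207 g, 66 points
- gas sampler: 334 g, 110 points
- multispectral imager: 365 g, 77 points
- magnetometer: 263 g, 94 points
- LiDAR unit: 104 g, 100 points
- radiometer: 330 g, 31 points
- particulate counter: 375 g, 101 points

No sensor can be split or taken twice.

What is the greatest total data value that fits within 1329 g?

Greedy by ratio would take hyperspectral sensor + gimbal camera + gas sampler + magnetometer + LiDAR unit: 1042 g used, total 423.
Dropping hyperspectral sensor frees 134 g; slotting in particulate counter (375 g) lifts the total to 471 at 1283 g.
Nothing else within 1329 g beats 471.

471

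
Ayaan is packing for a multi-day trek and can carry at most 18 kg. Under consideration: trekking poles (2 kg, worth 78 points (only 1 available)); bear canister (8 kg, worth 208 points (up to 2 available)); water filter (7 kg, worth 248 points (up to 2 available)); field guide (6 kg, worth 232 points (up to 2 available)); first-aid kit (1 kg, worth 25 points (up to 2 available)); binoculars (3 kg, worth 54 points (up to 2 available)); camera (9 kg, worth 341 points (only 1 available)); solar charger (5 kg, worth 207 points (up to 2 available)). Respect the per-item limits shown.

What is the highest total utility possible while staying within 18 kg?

724

Best packing: trekking poles + field guide + 2×solar charger — 18 kg, 724 total.
Every other selection either busts 18 kg or exceeds an availability limit or fails to beat 724.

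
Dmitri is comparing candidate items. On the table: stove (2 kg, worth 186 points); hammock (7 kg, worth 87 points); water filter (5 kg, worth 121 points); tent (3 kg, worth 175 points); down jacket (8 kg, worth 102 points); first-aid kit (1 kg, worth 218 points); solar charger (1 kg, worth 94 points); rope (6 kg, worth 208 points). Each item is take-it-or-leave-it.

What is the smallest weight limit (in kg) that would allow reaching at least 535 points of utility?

6

Minimise kg subject to total utility ≥ 535.
Taking stove + tent + first-aid kit gives 579 (≥ 535) for 6 kg.
Below 6 kg the best achievable stays under 535.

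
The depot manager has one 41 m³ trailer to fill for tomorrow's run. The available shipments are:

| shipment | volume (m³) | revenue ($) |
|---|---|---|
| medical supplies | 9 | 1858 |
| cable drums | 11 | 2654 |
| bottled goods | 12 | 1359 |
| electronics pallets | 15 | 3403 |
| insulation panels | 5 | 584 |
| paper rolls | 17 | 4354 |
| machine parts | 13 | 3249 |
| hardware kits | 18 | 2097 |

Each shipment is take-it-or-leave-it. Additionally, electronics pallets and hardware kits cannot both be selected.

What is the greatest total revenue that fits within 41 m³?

Taking cable drums + paper rolls + machine parts: 41 m³ used, 10257 in revenue.
Runner-up medical supplies + electronics pallets + paper rolls tops out at 9615.

10257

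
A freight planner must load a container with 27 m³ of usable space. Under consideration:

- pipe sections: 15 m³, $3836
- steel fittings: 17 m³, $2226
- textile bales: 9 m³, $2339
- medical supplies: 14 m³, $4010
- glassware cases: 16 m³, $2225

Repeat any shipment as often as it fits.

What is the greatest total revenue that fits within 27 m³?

A density-first pass picks textile bales + medical supplies — 6349 at 23 m³.
Dropping medical supplies frees 14 m³; slotting in 2×textile bales (18 m³) lifts the total to 7017 at 27 m³.
No other feasible combination exceeds 7017.

7017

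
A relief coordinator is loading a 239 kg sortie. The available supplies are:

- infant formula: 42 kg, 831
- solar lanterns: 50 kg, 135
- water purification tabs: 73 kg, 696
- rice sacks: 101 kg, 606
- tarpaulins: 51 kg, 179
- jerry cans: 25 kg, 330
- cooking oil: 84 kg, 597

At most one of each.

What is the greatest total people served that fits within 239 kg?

2454

Best packing: infant formula + water purification tabs + jerry cans + cooking oil — 224 kg, 2454 total.
Next best is infant formula + water purification tabs + rice sacks at 2133 (216 kg) — short by 321.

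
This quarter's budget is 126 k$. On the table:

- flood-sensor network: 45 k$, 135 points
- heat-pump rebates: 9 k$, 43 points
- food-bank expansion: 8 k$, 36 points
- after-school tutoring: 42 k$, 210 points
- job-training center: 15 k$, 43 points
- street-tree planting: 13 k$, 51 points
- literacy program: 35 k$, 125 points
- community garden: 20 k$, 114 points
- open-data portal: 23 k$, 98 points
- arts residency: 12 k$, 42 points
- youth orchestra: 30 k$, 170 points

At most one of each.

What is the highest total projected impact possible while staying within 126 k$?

Filling by ratio: heat-pump rebates + food-bank expansion + after-school tutoring + street-tree planting + community garden + youth orchestra for 624, with 4 k$ left unused.
The 21 k$ tied up in food-bank expansion and street-tree planting is better spent on open-data portal — total rises to 635 (124 k$).

635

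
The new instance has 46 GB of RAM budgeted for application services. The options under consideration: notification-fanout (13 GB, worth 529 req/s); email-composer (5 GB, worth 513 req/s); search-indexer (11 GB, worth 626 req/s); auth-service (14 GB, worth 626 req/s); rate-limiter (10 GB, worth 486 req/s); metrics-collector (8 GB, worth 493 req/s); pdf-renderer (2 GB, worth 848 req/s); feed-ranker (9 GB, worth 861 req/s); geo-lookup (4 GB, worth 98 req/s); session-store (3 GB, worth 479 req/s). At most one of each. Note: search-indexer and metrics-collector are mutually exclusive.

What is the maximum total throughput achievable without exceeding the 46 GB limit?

3953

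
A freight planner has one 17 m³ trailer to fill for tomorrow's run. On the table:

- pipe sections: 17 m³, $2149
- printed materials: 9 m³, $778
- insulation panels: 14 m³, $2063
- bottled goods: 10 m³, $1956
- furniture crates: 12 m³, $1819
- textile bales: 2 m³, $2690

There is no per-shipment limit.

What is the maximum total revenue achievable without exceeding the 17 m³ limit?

21520

The ratio ordering already packs tightly: 8×textile bales, 16 m³, 21520.
Every other selection either busts 17 m³ or fails to beat 21520.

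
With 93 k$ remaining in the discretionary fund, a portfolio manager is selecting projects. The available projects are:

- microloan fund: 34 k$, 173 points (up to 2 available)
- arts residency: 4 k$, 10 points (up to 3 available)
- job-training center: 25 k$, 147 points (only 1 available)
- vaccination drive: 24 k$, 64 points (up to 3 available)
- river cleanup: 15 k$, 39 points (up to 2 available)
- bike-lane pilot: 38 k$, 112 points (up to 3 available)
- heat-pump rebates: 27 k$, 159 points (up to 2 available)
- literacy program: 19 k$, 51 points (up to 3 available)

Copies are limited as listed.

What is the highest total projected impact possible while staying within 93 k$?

The ratio heuristic lands on 3×arts residency + job-training center + 2×heat-pump rebates (495) but leaves 2 k$ idle.
Dropping 2×arts residency and job-training center frees 33 k$; slotting in microloan fund (34 k$) lifts the total to 501 at 92 k$.
That's the maximum — no swap from here does better than 501.

501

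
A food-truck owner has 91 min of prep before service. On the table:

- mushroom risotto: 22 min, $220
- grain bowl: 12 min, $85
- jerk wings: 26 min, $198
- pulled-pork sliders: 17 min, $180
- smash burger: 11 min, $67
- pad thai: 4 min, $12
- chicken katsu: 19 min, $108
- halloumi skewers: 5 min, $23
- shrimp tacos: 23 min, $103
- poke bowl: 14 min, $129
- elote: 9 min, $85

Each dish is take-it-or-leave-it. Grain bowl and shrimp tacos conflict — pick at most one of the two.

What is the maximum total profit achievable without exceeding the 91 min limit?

Density check — pulled-pork sliders 10.59, mushroom risotto 10.00, elote 9.44 are the best per min.
Taking mushroom risotto + grain bowl + jerk wings + pulled-pork sliders + poke bowl: 91 min used, 812 in profit.
That's the maximum — no feasible swap from here does better than 812.

812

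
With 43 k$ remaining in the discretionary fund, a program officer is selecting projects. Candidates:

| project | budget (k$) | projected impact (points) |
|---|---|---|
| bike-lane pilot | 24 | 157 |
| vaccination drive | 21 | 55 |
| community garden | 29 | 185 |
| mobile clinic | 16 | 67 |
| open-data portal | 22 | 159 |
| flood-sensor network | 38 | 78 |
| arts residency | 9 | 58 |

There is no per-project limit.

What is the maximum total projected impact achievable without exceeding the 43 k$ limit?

Ranking by ratio (projected impact/k$): open-data portal 7.23, bike-lane pilot 6.54, arts residency 6.44, community garden 6.38.
Open-data portal + 2×arts residency uses 40 of the 43 k$ and totals 275.
Nothing else within 43 k$ beats 275.

275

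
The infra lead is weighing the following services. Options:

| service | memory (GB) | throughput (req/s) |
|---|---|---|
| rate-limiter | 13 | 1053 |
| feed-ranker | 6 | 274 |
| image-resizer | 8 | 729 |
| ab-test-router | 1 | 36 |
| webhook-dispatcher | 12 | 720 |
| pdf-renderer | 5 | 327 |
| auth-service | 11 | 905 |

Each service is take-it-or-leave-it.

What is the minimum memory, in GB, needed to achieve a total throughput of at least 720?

8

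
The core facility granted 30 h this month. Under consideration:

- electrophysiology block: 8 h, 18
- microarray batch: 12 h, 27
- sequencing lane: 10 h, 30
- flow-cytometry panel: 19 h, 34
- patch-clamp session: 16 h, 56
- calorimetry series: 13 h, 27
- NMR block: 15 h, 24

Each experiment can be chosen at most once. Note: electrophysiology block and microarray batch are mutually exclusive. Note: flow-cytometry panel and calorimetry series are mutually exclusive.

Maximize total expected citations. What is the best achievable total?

Sequencing lane + patch-clamp session uses 26 of the 30 h and totals 86.
Runner-up microarray batch + patch-clamp session tops out at 83.

86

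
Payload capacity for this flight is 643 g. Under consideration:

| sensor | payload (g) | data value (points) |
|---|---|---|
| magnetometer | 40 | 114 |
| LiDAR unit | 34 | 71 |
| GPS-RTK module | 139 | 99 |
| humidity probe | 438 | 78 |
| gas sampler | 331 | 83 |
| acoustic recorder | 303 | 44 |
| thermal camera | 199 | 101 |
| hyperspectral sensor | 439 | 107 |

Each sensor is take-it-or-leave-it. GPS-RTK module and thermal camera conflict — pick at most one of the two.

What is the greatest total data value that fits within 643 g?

369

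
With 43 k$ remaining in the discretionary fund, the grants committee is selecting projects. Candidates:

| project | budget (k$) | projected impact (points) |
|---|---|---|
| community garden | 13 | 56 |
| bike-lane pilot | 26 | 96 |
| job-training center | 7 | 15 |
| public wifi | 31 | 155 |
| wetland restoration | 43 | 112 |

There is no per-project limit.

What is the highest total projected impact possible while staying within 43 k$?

170

Density check — public wifi 5.00, community garden 4.31, bike-lane pilot 3.69 are the best per k$.
The ratio ordering already packs tightly: job-training center + public wifi, 38 k$, 170.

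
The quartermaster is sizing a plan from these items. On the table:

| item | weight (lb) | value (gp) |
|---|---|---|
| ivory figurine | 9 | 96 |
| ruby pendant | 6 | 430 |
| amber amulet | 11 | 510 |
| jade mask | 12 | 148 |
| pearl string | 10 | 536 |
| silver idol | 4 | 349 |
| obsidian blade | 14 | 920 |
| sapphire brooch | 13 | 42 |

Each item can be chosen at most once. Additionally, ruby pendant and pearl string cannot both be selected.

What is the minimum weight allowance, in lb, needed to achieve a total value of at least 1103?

Need the lightest bundle worth ≥ 1103.
silver idol + obsidian blade: 1269 value at 18 lb.
Any bundle with less than 18 lb falls short of 1103.

18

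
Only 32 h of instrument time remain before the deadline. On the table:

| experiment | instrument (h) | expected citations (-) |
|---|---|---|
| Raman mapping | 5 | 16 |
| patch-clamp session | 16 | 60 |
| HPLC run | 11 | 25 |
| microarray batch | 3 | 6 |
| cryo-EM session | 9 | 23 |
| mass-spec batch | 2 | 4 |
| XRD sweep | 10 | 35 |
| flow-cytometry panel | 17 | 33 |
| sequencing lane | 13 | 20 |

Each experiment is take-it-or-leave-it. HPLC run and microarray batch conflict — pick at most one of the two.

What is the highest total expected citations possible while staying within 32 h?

111

The ratio ordering already packs tightly: Raman mapping + patch-clamp session + XRD sweep, 31 h, 111.
Runner-up patch-clamp session + microarray batch + mass-spec batch + XRD sweep tops out at 105.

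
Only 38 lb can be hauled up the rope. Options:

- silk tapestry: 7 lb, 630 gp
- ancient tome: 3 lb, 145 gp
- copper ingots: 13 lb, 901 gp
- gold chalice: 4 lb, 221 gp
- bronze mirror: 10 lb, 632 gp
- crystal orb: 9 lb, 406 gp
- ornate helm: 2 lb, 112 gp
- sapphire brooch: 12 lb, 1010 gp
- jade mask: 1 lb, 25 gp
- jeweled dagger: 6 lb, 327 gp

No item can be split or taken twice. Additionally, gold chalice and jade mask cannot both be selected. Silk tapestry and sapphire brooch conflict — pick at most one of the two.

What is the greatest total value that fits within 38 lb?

Taking ancient tome + copper ingots + bronze mirror + sapphire brooch: 38 lb used, 2688 in value.

2688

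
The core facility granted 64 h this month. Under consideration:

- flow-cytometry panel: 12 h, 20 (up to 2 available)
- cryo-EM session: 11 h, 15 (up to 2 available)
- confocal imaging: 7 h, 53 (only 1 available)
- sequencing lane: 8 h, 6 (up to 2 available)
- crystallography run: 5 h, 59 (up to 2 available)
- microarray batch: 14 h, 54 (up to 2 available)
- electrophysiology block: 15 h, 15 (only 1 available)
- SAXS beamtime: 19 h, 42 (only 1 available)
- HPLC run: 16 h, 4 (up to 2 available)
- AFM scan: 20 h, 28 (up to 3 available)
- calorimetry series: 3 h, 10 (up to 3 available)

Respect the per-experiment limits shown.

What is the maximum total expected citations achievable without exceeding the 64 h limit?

321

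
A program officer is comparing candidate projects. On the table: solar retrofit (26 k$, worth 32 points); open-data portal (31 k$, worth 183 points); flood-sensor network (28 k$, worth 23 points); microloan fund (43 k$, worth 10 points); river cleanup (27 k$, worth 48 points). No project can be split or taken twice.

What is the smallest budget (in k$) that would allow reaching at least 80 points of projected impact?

31

Need the lightest bundle worth ≥ 80.
Taking open-data portal gives 183 (≥ 80) for 31 k$.
No combination under 31 k$ hits 80.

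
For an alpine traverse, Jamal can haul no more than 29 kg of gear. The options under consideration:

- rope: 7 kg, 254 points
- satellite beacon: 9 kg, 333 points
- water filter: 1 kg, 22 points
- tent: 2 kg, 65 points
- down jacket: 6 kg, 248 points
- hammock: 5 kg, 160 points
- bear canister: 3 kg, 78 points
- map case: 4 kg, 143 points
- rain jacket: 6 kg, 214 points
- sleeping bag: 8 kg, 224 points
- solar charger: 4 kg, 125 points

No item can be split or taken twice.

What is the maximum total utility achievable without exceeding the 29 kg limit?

1071

Taking the top-ratio items first gives rope + satellite beacon + water filter + tent + down jacket + map case for 1065 (29 kg).
Dropping tent and map case frees 6 kg; slotting in rain jacket (6 kg) lifts the total to 1071 at 29 kg.
The closest alternative, rope + satellite beacon + water filter + tent + down jacket + map case, reaches only 1065.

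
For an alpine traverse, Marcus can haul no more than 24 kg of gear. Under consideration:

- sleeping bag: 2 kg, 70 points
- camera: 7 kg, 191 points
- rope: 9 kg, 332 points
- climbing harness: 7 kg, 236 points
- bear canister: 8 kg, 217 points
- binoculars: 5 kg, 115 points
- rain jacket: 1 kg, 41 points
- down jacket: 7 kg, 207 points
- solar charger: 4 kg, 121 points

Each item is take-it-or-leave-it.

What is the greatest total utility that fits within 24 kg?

Density check — rain jacket 41.00, rope 36.89, sleeping bag 35.00 are the best per kg.
Taking the top-ratio items first gives sleeping bag + rope + climbing harness + rain jacket + solar charger for 800 (23 kg).
The 6 kg tied up in sleeping bag and solar charger is better spent on down jacket — total rises to 816 (24 kg).
The closest alternative, camera + rope + climbing harness + rain jacket, reaches only 800.

816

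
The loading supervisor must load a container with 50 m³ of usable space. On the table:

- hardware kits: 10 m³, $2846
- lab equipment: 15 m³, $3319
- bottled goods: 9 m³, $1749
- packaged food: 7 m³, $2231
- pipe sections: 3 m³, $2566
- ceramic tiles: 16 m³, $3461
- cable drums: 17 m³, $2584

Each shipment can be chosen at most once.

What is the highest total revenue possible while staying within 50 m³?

13326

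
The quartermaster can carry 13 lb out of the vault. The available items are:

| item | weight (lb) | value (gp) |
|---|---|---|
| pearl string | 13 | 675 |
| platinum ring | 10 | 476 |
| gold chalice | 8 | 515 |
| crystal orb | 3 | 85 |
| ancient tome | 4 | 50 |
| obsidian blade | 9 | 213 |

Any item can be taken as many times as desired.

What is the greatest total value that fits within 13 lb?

675

Ranking by ratio (value/lb): gold chalice 64.38, pearl string 51.92, platinum ring 47.60.
Taking the top-ratio items first gives gold chalice + crystal orb for 600 (11 lb).
Replace gold chalice and crystal orb with pearl string: the trade gains 75 net, giving 675 at 13 lb.
No other feasible combination exceeds 675.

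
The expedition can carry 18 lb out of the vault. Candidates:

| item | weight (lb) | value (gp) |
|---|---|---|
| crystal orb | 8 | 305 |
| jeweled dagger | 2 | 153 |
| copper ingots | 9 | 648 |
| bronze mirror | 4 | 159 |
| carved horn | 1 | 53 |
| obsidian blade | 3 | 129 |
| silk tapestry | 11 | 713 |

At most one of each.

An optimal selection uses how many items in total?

4

Optimal total is 1089.
One optimal bundle: jeweled dagger + copper ingots + bronze mirror + obsidian blade (18 lb).
Any selection reaching 1089 contains exactly 4 items.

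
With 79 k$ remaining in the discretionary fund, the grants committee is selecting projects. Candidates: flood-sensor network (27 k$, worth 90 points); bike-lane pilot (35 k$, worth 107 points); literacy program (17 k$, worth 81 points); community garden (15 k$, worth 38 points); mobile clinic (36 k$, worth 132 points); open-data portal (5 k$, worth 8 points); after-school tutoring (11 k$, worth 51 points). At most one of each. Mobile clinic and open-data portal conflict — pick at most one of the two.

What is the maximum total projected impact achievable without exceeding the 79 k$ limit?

302

Ranking by ratio (projected impact/k$): literacy program 4.76, after-school tutoring 4.64, mobile clinic 3.67, flood-sensor network 3.33.
The ratio ordering already packs tightly: literacy program + community garden + mobile clinic + after-school tutoring, 79 k$, 302.
The closest alternative, flood-sensor network + bike-lane pilot + literacy program, reaches only 278.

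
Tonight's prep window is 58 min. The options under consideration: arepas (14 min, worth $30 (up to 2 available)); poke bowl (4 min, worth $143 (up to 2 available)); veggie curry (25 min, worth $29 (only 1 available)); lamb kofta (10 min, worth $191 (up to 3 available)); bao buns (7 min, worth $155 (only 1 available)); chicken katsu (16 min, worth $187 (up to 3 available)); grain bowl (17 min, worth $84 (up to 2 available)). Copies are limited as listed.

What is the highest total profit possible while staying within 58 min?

1058

Ranking by ratio (profit/min): poke bowl 35.75, bao buns 22.14, lamb kofta 19.10.
Filling by ratio: 2×poke bowl + 3×lamb kofta + bao buns for 1014, with 13 min left unused.
Replace poke bowl with chicken katsu: the trade gains 44 net, giving 1058 at 57 min.
Every other selection either busts 58 min or exceeds an availability limit or fails to beat 1058.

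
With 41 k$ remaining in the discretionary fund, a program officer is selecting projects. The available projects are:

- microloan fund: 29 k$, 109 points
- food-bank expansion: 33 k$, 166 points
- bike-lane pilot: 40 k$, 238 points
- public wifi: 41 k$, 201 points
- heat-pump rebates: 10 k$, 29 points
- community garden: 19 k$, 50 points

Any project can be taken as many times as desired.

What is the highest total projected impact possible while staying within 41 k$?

238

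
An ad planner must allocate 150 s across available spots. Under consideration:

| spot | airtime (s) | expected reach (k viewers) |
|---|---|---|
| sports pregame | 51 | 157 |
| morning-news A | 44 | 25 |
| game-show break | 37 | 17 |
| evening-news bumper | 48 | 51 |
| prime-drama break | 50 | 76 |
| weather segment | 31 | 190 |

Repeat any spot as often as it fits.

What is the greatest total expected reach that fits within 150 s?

760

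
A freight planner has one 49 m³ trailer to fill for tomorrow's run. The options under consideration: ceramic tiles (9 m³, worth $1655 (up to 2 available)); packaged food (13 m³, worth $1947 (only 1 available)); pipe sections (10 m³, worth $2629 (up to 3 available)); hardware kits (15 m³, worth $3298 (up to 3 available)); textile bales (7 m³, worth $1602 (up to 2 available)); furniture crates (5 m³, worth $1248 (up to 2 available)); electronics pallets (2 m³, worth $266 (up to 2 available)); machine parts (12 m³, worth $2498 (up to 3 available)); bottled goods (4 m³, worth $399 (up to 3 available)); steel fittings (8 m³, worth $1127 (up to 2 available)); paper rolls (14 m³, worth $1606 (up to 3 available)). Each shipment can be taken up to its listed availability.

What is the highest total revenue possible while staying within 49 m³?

12339

Greedy by ratio would take 3×pipe sections + textile bales + 2×furniture crates + electronics pallets: 49 m³ used, total 12251.
Replace furniture crates and electronics pallets with textile bales: the trade gains 88 net, giving 12339 at 49 m³.
No other feasible combination exceeds 12339.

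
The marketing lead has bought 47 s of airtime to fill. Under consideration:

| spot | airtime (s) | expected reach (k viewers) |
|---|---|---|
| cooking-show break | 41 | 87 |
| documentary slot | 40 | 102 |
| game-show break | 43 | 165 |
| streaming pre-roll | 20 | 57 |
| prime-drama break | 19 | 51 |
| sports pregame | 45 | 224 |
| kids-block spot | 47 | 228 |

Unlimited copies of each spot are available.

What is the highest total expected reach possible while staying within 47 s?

228

A density-first pass picks sports pregame — 224 at 45 s.
The 45 s tied up in sports pregame is better spent on kids-block spot — total rises to 228 (47 s).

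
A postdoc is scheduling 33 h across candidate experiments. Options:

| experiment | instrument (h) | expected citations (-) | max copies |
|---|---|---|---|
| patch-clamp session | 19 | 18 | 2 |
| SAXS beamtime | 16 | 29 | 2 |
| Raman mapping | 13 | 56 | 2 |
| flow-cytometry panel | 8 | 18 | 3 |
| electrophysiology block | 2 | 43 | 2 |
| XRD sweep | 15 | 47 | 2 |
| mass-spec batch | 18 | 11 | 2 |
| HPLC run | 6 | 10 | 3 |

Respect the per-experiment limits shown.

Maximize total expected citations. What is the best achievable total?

198

By expected citations per h: electrophysiology block 21.50, Raman mapping 4.31, XRD sweep 3.13 lead.
2×Raman mapping + 2×electrophysiology block uses 30 of the 33 h and totals 198.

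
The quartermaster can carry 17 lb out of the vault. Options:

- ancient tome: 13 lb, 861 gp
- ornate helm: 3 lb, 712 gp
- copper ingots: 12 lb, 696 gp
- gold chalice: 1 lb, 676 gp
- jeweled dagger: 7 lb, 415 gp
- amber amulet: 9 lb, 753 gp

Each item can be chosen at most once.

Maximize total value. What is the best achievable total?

Ranking by ratio (value/lb): gold chalice 676.00, ornate helm 237.33, amber amulet 83.67, ancient tome 66.23.
Filling by ratio: ornate helm + gold chalice + amber amulet for 2141, with 4 lb left unused.
Dropping amber amulet frees 9 lb; slotting in ancient tome (13 lb) lifts the total to 2249 at 17 lb.
Every other selection either busts 17 lb or fails to beat 2249.

2249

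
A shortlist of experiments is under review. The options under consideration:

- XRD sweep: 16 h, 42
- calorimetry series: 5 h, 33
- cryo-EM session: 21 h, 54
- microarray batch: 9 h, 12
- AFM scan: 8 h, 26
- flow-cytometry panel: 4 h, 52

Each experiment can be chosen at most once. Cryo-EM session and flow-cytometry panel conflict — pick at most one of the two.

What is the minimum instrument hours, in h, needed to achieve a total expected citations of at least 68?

Minimise h subject to total expected citations ≥ 68.
calorimetry series + flow-cytometry panel reaches 85 using 9 h.
Any bundle with less than 9 h falls short of 68.

9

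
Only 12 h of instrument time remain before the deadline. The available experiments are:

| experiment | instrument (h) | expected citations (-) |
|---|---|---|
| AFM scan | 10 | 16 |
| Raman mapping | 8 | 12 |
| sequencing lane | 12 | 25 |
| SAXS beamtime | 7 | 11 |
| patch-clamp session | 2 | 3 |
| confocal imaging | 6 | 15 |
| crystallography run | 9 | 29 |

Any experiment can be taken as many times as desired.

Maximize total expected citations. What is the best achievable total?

32

Patch-clamp session + crystallography run uses 11 of the 12 h and totals 32.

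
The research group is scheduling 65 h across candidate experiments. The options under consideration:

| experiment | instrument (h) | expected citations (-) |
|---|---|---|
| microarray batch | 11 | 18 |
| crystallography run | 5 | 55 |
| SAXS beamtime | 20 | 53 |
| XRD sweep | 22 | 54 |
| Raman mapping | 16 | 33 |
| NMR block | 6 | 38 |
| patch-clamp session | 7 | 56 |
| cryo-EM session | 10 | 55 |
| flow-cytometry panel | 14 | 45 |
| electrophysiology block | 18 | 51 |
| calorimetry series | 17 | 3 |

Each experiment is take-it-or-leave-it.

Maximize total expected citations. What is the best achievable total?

303

Greedy by ratio would take crystallography run + NMR block + patch-clamp session + cryo-EM session + flow-cytometry panel + electrophysiology block: 60 h used, total 300.
Replace electrophysiology block with XRD sweep: the trade gains 3 net, giving 303 at 64 h.
Next best is crystallography run + SAXS beamtime + NMR block + patch-clamp session + cryo-EM session + flow-cytometry panel at 302 (62 h) — short by 1.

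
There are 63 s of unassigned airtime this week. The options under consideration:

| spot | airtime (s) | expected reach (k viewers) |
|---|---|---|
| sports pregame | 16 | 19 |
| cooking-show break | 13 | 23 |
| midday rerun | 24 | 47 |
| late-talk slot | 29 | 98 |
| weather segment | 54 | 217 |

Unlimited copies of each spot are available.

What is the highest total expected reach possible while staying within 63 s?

217

Ranking by ratio (expected reach/s): weather segment 4.02, late-talk slot 3.38, midday rerun 1.96, cooking-show break 1.77.
Taking weather segment: 54 s used, 217 in expected reach.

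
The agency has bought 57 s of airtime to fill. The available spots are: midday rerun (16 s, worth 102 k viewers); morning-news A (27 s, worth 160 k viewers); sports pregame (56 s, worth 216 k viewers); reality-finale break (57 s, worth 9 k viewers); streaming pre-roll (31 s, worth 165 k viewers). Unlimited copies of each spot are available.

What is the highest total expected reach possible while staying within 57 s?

320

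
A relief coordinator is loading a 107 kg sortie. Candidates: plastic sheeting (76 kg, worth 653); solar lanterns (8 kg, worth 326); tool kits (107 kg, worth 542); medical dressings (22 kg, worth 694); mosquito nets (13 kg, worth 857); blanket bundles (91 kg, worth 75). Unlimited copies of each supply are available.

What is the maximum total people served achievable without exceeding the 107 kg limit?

6856

Ranking by ratio (people served/kg): mosquito nets 65.92, solar lanterns 40.75, medical dressings 31.55.
8×mosquito nets uses 104 of the 107 kg and totals 6856.
That's the maximum — no swap from here does better than 6856.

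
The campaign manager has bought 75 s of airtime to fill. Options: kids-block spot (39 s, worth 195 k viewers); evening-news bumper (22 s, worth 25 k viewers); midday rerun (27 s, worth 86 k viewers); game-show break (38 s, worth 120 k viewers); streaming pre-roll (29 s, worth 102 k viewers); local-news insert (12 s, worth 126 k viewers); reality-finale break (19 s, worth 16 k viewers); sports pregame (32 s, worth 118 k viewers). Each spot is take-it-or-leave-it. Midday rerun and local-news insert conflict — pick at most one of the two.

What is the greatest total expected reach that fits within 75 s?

Best packing: kids-block spot + evening-news bumper + local-news insert — 73 s, 346 total.
Every other selection either busts 75 s or breaks a pairing rule or fails to beat 346.

346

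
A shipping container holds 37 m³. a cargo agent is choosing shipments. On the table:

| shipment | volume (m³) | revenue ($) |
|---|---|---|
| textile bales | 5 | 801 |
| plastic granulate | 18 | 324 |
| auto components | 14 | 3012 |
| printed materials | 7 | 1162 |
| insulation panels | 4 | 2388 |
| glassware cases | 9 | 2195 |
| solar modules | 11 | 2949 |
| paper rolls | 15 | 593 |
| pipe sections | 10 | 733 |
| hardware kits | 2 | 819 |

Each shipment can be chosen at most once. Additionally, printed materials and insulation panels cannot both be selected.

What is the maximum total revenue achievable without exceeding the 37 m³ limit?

Ranking by ratio (revenue/m³): insulation panels 597.00, hardware kits 409.50, solar modules 268.09.
Best packing: textile bales + auto components + insulation panels + solar modules + hardware kits — 36 m³, 9969 total.

9969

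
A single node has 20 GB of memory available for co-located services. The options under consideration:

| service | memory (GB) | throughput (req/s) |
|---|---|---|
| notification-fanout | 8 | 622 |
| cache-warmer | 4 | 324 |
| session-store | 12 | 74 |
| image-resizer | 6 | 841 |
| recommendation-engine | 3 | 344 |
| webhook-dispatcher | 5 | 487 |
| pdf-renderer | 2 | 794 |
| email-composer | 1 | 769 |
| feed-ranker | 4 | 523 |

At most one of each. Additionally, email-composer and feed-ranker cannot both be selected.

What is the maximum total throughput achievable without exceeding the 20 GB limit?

Ranking by ratio (throughput/GB): email-composer 769.00, pdf-renderer 397.00, image-resizer 140.17.
Notification-fanout + image-resizer + recommendation-engine + pdf-renderer + email-composer uses 20 of the 20 GB and totals 3370.

3370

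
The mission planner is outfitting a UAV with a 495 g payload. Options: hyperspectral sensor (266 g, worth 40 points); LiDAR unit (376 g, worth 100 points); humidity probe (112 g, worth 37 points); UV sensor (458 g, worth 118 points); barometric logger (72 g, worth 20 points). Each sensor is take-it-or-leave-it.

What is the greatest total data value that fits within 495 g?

137

A density-first pass picks hyperspectral sensor + humidity probe + barometric logger — 97 at 450 g.
Dropping hyperspectral sensor and barometric logger frees 338 g; slotting in LiDAR unit (376 g) lifts the total to 137 at 488 g.
The closest alternative, LiDAR unit + barometric logger, reaches only 120.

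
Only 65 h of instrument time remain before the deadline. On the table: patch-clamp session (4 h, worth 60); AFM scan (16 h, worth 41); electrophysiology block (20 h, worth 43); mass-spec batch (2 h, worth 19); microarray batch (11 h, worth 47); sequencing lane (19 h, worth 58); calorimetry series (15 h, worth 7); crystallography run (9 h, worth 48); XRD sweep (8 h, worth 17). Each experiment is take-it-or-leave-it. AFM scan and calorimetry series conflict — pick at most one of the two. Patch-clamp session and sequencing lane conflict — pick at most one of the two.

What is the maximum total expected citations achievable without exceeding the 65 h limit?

Taking patch-clamp session + AFM scan + electrophysiology block + mass-spec batch + microarray batch + crystallography run: 62 h used, 258 in expected citations.
Nothing else feasible within 65 h beats 258.

258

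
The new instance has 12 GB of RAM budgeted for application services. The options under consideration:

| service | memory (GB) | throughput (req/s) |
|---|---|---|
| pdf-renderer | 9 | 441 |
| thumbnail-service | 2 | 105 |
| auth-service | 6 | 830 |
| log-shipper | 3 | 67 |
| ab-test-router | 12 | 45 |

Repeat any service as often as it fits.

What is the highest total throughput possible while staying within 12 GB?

The ratio ordering already packs tightly: 2×auth-service, 12 GB, 1660.
No other feasible combination exceeds 1660.

1660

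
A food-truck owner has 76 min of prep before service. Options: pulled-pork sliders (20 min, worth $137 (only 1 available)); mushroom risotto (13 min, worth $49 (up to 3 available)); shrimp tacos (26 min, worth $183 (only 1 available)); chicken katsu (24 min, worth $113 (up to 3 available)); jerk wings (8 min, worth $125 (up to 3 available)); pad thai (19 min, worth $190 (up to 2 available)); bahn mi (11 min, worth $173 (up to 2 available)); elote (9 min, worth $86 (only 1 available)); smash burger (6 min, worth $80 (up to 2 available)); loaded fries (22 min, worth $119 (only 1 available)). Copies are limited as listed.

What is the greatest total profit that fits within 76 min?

997

Ranking by ratio (profit/min): bahn mi 15.73, jerk wings 15.62, smash burger 13.33.
Filling by ratio: 3×jerk wings + 2×bahn mi + elote + 2×smash burger for 967, with 9 min left unused.
Dropping 2×smash burger frees 12 min; slotting in pad thai (19 min) lifts the total to 997 at 74 min.
Nothing else within 76 min beats 997.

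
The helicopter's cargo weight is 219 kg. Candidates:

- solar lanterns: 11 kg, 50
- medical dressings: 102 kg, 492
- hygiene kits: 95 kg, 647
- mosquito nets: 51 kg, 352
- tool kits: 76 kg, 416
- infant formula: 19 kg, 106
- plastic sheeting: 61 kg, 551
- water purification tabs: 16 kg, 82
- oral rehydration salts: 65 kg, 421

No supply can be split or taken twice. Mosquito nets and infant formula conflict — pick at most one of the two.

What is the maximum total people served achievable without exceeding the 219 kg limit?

Solar lanterns + hygiene kits + mosquito nets + plastic sheeting uses 218 of the 219 kg and totals 1600.
Nothing else feasible within 219 kg beats 1600.

1600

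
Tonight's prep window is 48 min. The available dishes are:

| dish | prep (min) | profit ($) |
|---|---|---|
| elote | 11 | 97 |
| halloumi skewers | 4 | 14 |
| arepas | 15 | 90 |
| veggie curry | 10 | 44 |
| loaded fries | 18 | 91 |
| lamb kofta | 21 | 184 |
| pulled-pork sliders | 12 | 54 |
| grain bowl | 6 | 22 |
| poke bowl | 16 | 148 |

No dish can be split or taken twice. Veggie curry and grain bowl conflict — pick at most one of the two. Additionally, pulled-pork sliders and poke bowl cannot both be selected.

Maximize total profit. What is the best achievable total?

429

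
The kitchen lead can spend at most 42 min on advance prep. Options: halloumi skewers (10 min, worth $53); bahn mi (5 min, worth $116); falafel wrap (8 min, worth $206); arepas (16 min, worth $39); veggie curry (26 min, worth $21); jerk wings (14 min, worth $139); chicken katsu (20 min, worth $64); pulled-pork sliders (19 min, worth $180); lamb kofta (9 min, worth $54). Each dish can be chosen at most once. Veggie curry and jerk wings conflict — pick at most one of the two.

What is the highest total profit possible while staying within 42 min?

556

Density check — falafel wrap 25.75, bahn mi 23.20, jerk wings 9.93, pulled-pork sliders 9.47 are the best per min.
The ratio heuristic lands on bahn mi + falafel wrap + jerk wings + lamb kofta (515) but leaves 6 min idle.
Dropping jerk wings frees 14 min; slotting in pulled-pork sliders (19 min) lifts the total to 556 at 41 min.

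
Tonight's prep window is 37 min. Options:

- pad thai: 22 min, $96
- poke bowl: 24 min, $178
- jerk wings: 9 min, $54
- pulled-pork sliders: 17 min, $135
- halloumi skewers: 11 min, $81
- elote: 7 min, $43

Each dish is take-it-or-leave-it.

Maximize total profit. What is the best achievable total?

Ranking by ratio (profit/min): pulled-pork sliders 7.94, poke bowl 7.42, halloumi skewers 7.36, elote 6.14.
Greedy by ratio would take pulled-pork sliders + halloumi skewers + elote: 35 min used, total 259.
The 7 min tied up in elote is better spent on jerk wings — total rises to 270 (37 min).
Every other selection either busts 37 min or fails to beat 270.

270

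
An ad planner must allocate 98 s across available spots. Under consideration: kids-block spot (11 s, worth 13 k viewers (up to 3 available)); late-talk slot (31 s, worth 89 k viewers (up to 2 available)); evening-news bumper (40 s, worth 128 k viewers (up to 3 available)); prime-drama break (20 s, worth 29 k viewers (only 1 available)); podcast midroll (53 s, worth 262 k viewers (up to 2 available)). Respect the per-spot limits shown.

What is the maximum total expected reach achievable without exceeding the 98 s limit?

Evening-news bumper + podcast midroll uses 93 of the 98 s and totals 390.

390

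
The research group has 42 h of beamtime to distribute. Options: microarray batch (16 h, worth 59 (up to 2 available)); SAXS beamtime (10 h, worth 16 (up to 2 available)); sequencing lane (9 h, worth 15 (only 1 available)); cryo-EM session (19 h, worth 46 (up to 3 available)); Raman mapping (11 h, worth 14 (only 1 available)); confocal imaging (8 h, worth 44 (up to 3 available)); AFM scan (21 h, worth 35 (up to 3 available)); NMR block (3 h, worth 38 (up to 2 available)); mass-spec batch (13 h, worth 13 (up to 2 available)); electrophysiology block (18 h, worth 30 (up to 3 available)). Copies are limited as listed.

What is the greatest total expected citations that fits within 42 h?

224

The ratio heuristic lands on sequencing lane + 3×confocal imaging + 2×NMR block (223) but leaves 3 h idle.
The 9 h tied up in sequencing lane is better spent on SAXS beamtime — total rises to 224 (40 h).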